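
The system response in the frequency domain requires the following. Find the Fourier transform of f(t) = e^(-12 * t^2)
The Fourier transform of a Gaussian e^(-a * t^2) is sqrt(pi/a) * e^(-omega^2/(4a)).
With a = 12: F(omega) = sqrt(pi/12) * e^(-omega^2/48)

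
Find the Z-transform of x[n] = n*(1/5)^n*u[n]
Using the property Z{n * a^n * u[n]}=az/(z-a)^2
With a=1/5: X(z)=(1/5)z/(z - 1/5)^2, |z| > 1/5

Answer: (1/5)z/(z - 1/5)^2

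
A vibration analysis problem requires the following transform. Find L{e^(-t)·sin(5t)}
First shifting: L{e^(at)f(t)} = F(s-a)
L{sin(5t)} = 5/(s²+25)
Shift: 5/((s+1)²+25)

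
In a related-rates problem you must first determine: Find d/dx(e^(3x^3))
Chain rule: d/dx[e^u]=e^u · u' where u=3x^3
u'=9x^2

Answer: 9x^2·e^(3x^3)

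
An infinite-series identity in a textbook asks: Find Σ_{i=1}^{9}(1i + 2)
=1·Σ i+2·9=1·45+18=63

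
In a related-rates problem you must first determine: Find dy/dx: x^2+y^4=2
Differentiate: 2x + 4y^3·(dy/dx)=0
dy/dx=-2x/(4y^3)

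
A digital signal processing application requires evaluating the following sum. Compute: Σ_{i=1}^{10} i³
Using formula: Σ i^3 = [n(n+1)/2]² = [10·11/2]² = 3025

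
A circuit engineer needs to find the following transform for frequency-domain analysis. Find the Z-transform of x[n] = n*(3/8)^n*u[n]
Using the property Z{n * a^n * u[n]}=az/(z-a)^2
With a=3/8: X(z)=(3/8)z/(z - 3/8)^2, |z| > 3/8

Answer: (3/8)z/(z - 3/8)^2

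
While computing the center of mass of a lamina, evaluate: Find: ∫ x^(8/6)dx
Power rule: ∫ x^(4/3) dx=x^(7/3)/(7/3)+C

Answer: (3/7)·x^(7/3)+C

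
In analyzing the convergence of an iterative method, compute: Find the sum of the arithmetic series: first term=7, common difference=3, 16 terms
Last term: a_n=7+(16-1)·3=52
Sum=n(a_1+a_n)/2=16(7+52)/2=472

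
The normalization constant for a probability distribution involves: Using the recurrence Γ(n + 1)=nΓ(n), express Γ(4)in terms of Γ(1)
Γ(4) = 3Γ(3) = 3·2Γ(2) = ... = 3!·Γ(1) = 6·Γ(1)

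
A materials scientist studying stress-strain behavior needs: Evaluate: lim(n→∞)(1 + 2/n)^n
This is the definition of e^2: lim(1+2/n)^n = e^2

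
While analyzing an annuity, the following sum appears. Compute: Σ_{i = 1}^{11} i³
Using formula: Σ i^3=[n(n+1)/2]²=[11·12/2]²=4356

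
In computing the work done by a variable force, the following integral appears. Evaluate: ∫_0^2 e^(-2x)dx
Antiderivative: (1/(-2))e^(-2x)
Evaluate: (1/(-2))(e^-4 - 1)

Answer: (e^-4 - 1)/(-2)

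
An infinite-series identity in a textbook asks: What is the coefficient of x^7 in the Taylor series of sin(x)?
sin(x)=Σ (-1)^k x^(2k+1)/(2k+1)!
For x^7: (-1)^3/7!=-1/5040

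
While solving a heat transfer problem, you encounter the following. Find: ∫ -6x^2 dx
Using power rule: ∫ -6x^2 dx=-6/3 x^3 + C=-2x^3 + C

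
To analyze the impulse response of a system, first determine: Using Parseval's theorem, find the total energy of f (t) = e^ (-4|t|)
Parseval's theorem: E = integral |f(t)|^2 dt = (1/2pi) integral |F(omega)|^2 domega
E = integral_{-inf}^{inf} e^(-8|t|) dt = 2*integral_0^inf e^(-8t) dt = 2/(2*4) = 1/4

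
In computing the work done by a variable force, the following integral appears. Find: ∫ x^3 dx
Using power rule: ∫ x^3 dx=1/4 x^4 + C=(1/4)x^4 + C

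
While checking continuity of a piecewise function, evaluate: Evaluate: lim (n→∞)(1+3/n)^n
This is the definition of e^3: lim(1 + 3/n)^n = e^3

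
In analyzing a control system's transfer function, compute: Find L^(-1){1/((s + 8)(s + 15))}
Partial fractions: 1/((s+8)(s+15))=A/(s+8)+B/(s+15)
Cover-up: A=1/(s+15)|_{s=-8}=1/7; B=1/(s+8)|_{s=-15}=-1/7
L^(-1)=(1/7)e^(-8t) - (1/7)e^(-15t)

Answer: (1/7)(e^(-8t) - e^(-15t))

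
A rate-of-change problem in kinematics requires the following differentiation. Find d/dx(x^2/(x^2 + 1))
Quotient rule: (f/g)' = (f'g - fg')/g²
f = x^2, f' = 2x
g = x^2+1, g' = 2x

Answer: (2x·(x^2+1)-2x^3)/(x^2+1)²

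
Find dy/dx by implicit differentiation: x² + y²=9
Differentiate both sides: 2x + 2y·(dy/dx)=0
Solve: dy/dx=-2x/(2y)=-x/y

Answer: dy/dx=-x/y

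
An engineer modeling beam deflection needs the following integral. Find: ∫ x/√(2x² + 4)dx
Let u=2x² + 4, du=4x dx
∫ (1/4)·u^(-1/2) du=√u/2 + C

Answer: √(2x² + 4)/2 + C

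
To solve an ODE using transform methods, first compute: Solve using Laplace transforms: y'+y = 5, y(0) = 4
Take L of both sides: sY(s)-4+Y(s) = 5/s
Y(s)(s+1) = 5/s+4
Y(s) = 5/(s(s+1))+4/(s+1)
Partial fractions: 5/(s(s+1)) = 5/s - 5/(s+1)
So Y(s) = 5/s - 1/(s+1)
Inverse transform (L^(-1){1/s} = 1, L^(-1){1/(s+1)} = e^(-t)):

Answer: y(t) = 5 - e^(-t)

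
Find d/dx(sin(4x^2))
Chain rule: d/dx[sin(u)] = cos(u)·u' where u = 4x^2
u' = 8x

Answer: 8x·cos(4x^2)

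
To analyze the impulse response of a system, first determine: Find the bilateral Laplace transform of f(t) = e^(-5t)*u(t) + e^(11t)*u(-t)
For e^(-5t) * u(t): L=1/(s+5), Re(s) > -5
For e^(11t) * u(-t): L=-1/(s-11), Re(s) < 11
Combined: F(s)=1/(s+5)-1/(s-11), -5 < Re(s) < 11

Answer: 1/(s+5)-1/(s-11), ROC: -5 < Re(s) < 11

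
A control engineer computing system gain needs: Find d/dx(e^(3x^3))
Chain rule: d/dx[e^u]=e^u · u' where u=3x^3
u'=9x^2

Answer: 9x^2·e^(3x^3)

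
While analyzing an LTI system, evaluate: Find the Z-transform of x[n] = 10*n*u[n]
Z{n * u[n]}=z/(z-1)^2
By linearity: Z{10 * n * u[n]}=10z/(z-1)^2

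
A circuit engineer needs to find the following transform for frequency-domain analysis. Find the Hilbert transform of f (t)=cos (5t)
The Hilbert transform shifts each frequency component by -pi/2.
H{cos(wt)}=sin(wt)
With w=5: H{cos(5t)}=sin(5t)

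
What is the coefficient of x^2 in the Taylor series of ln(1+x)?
ln(1 + x) = Σ (-1)^(n + 1) x^n/n
Coefficient of x^2 = (-1)^3/2 = -1/2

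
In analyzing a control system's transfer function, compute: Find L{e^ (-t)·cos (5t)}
First shifting: L{e^(at)f(t)} = F(s-a)
L{cos(5t)} = s/(s²+25)
Shift: (s+1)/((s+1)²+25)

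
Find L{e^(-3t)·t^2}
First shifting: L{e^(at)f(t)}=F(s-a)
L{t^2}=2/s^3
Shift s → s + 3: 2/(s + 3)^3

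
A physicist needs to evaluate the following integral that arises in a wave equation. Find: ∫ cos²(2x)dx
Using identity cos²(u)=(1 + cos(2u))/2:
∫ (1 + cos(4x))/2 dx=x/2 + sin(4x)/8 + C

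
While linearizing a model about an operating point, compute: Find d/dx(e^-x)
Chain rule: d/dx[e^u] = e^u · u' where u = -x
u' = -1

Answer: -1·e^-x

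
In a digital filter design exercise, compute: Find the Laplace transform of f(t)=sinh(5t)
L{sinh(at)}=a/(s²-a²)
L{sinh(5t)}=5/(s²-25)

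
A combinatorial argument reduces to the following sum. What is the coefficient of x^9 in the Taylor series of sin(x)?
sin(x) = Σ (-1)^k x^(2k+1)/(2k+1)!
For x^9: (-1)^4/9! = 1/362880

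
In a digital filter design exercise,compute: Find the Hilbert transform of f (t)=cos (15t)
The Hilbert transform shifts each frequency component by -pi/2.
H{cos(wt)}=sin(wt)
With w=15: H{cos(15t)}=sin(15t)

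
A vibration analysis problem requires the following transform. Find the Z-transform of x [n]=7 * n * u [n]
Z{n*u[n]} = z/(z-1)^2
By linearity: Z{7*n*u[n]} = 7z/(z-1)^2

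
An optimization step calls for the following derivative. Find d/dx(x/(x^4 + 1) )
Quotient rule: (f/g)'=(f'g - fg')/g²
f=x, f'=1
g=x^4 + 1, g'=4x^3

Answer: (1·(x^4 + 1) - 4x^4)/(x^4 + 1)²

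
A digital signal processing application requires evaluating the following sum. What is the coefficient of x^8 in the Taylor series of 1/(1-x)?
1/(1-x)=Σ x^n for |x|<1
All coefficients are 1

Answer: 1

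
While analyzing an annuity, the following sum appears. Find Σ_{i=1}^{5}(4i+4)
= 4·Σ i + 4·5 = 4·15 + 20 = 80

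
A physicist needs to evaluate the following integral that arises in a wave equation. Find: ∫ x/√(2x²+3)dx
Let u=2x²+3, du=4x dx
∫ (1/4)·u^(-1/2) du=√u/2+C

Answer: √(2x²+3)/2+C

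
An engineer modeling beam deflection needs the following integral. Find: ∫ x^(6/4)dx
Power rule: ∫ x^(3/2) dx = x^(5/2)/(5/2) + C

Answer: (2/5)·x^(5/2) + C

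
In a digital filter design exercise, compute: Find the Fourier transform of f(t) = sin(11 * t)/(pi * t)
sin(W * t)/(pi * t)=(W/pi) * sinc(W * t/pi) is the impulse response of the ideal low-pass filter with cutoff W (here W=11).
Its Fourier transform is a rectangular function:
F(omega)=1 for |omega| < 11, 0 otherwise

Answer: rect(omega/22) [i.e., 1 for |omega| < 11, 0 otherwise]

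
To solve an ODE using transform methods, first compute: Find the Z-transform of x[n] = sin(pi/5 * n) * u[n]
Z{sin(w0*n)*u[n]}=z*sin(w0)/(z^2 - 2z*cos(w0) + 1)
With w0=pi/5: X(z)=z*sin(pi/5)/(z^2 - 2z*cos(pi/5) + 1)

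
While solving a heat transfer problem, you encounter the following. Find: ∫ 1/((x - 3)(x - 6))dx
Partial fractions: 1/((x-3)(x-6))=A/(x-3) + B/(x-6)
A=-1/3, B=1/3
∫ [-1/3· 1/(x-3) + 1/3· 1/(x-6)] dx
=(1/3)[ln|x-6| - ln|x-3|] + C

Answer: (1/3)·ln|(x-6)/(x-3)| + C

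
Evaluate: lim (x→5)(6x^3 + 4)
Polynomial is continuous, so substitute x=5:
6·5^3+4=754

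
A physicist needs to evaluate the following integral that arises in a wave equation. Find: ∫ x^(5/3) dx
Power rule: ∫ x^(5/3) dx=x^(8/3)/(8/3) + C

Answer: (3/8)·x^(8/3) + C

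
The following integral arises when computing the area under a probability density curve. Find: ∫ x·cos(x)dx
By parts: u=x, dv=cos(x) dx
du=dx, v=sin(x)
=x·sin(x)+cos(x)+C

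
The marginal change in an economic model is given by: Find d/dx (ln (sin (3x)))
Chain rule: d/dx[ln(u)] = u'/u where u = sin(3x)
u' = 3cos(3x)

Answer: (3cos(3x))/(sin(3x))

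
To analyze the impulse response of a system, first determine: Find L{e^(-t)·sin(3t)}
First shifting: L{e^(at)f(t)}=F(s-a)
L{sin(3t)}=3/(s²+9)
Shift: 3/((s+1)²+9)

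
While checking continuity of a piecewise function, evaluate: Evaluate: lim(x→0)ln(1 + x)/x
L'Hôpital (0/0): lim 1/(1+x) / 1=1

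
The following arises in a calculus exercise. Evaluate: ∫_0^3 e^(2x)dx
Antiderivative: (1/2)e^(2x)
Evaluate: (1/2)(e^6-1)

Answer: (e^6-1)/2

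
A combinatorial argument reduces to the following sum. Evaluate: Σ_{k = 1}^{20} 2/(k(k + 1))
Partial fractions: 2/(k(k + 1)) = 2/k - 2/(k + 1)
Telescoping sum: 2(1 - 1/21) = 2·20/21

Answer: 40/21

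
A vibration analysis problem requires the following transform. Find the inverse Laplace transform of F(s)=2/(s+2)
L^(-1){2/(s-a)} = c·e^(at)
Here a = -2, c = 2

Answer: 2e^(-2t)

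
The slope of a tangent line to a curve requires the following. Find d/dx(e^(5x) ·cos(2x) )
Product rule: (fg)'=f'g+fg'
f=e^(5x), f'=5·e^(5x)
g=cos(2x), g'=-2·sin(2x)

Answer: 5·e^(5x)·cos(2x)-2·e^(5x)·sin(2x)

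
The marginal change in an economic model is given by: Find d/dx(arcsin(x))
d/dx[arcsin(u)] = u'/√(1-u²), u = x, u' = 1

Answer: 1/√(1-x²)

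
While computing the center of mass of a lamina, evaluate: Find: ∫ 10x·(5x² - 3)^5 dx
Let u=5x² - 3, du=10x dx
∫ u^5 du=u^6/6 + C

Answer: (5x² - 3)^6/6 + C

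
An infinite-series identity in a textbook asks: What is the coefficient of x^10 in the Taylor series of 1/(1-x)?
1/(1-x)=Σ x^n for |x|<1
All coefficients are 1

Answer: 1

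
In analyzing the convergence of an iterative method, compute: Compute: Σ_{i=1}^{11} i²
Using formula: Σ i^2=n(n + 1)(2n + 1)/6=11·12·23/6=506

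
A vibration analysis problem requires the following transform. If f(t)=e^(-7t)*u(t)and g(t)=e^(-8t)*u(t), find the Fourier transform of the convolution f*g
By the convolution theorem: F{f * g}=F(omega) * G(omega)
F(omega)=1/(7 + j * omega), G(omega)=1/(8 + j * omega)
F{f * g}=1/((7 + j * omega)(8 + j * omega))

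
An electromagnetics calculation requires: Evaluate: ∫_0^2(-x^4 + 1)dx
Step 1: Find antiderivative F(x) = (-1/5)x^5+x
Step 2: F(2) - F(0) = -22/5 - (0) = -22/5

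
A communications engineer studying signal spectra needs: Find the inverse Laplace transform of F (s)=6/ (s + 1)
L^(-1){6/(s-a)} = c·e^(at)
Here a = -1, c = 6

Answer: 6e^(-t)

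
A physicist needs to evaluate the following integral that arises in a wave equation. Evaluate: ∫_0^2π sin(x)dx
Antiderivative: -cos(x)
Evaluate at bounds: [-cos(1·2π)/1] - [-cos(1·0)/1]
= (-(1) + (1))/1 = 0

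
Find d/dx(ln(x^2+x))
Chain rule: d/dx[ln(u)]=u'/u where u=x^2 + x
u'=2x + 1

Answer: (2x + 1)/(x^2 + x)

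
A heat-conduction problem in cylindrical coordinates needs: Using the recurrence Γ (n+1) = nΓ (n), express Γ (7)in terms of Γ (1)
Γ(7) = 6Γ(6) = 6·5Γ(5) = ... = 6!·Γ(1) = 720·Γ(1)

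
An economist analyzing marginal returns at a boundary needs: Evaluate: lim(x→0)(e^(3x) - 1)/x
L'Hôpital (0/0): lim 3e^(3x)/1 = 3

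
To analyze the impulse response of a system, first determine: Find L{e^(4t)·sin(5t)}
First shifting: L{e^(at)f(t)}=F(s-a)
L{sin(5t)}=5/(s² + 25)
Shift: 5/((s-4)² + 25)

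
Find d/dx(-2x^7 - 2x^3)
Power rule: d/dx(ax^n)=n·a·x^(n-1)
Term by term: -14·x^6 - 6·x^2

Answer: -14x^6 - 6x^2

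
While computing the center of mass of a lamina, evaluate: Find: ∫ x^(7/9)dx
Power rule: ∫ x^(7/9) dx = x^(16/9)/(16/9)+C

Answer: (9/16)·x^(16/9)+C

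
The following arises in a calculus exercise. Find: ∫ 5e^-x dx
Since d/dx[e^-x]=- e^-x, we get -5e^-x + C

Answer: -5e^-x + C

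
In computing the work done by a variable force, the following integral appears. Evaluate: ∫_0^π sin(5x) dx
Antiderivative: -cos(5x)/5
Evaluate at bounds: [-cos(5·π)/5] - [-cos(5·0)/5]
= (-(-1) + (1))/5 = 2/5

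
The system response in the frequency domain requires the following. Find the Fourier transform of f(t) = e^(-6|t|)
Using the standard pair: F{e^(-a|t|)} = 2a/(a^2 + omega^2)
With a = 6: F(omega) = 12/(36 + omega^2)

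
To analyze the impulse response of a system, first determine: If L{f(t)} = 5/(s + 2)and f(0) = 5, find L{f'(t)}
L{f'(t)} = s·F(s) - f(0) = 5s/(s + 2) - 5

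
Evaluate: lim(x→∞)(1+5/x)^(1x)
Rewrite as [(1+5/x)^x]^1.
lim(1+5/x)^x=e^5, so limit=(e^5)^1=e^5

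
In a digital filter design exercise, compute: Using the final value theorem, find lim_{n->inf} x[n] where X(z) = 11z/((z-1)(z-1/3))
Final value theorem: lim x[n]=lim_{z->1} (z-1)*X(z)
(z-1)*X(z)=11z/(z-1/3)
As z->1: 11/(1 - 1/3)=11/(2/3)=33/2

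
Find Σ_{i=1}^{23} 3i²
= 3·n(n + 1)(2n + 1)/6 = 3·23·24·47/6 = 12972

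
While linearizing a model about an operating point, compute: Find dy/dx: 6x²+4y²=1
Differentiate: 12x + 8y·(dy/dx) = 0
dy/dx = -12x/(8y) = -(3/2)·(x/y)

Answer: dy/dx = -(3/2)·(x/y)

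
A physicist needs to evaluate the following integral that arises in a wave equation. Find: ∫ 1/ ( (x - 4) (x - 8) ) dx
Partial fractions: 1/((x-4)(x-8))=A/(x-4)+B/(x-8)
A=-1/4, B=1/4
∫ [-1/4· 1/(x-4)+1/4· 1/(x-8)] dx
=(1/4)[ln|x-8| - ln|x-4|]+C

Answer: (1/4)·ln|(x-8)/(x-4)|+C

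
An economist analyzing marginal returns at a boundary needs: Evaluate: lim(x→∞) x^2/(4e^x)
Apply L'Hôpital 2 times (∞/∞ each time):
Eventually get 2!/(4e^x) → 0

Answer: 0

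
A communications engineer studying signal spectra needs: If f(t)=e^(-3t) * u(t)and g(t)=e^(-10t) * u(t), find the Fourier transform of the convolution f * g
By the convolution theorem: F{f * g}=F(omega) * G(omega)
F(omega)=1/(3+j * omega), G(omega)=1/(10+j * omega)
F{f * g}=1/((3+j * omega)(10+j * omega))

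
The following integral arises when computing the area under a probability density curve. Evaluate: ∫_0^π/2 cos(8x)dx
Antiderivative: sin(8x)/8
Evaluate at bounds: [sin(8·π/2)/8] - [sin(8·0)/8]
= ((0) - (0))/8 = 0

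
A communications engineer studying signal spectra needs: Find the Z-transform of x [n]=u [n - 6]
Using the time-shift property: Z{u[n-6]}=z^(-6)*z/(z-1)
=z^(-5)/(z-1)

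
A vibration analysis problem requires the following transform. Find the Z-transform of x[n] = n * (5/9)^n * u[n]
Using the property Z{n*a^n*u[n]} = az/(z-a)^2
With a = 5/9: X(z) = (5/9)z/(z - 5/9)^2, |z| > 5/9

Answer: (5/9)z/(z - 5/9)^2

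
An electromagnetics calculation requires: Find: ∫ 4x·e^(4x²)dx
Let u = 4x², du = 8x dx
∫ (1/2)e^u du = e^u/2 + C

Answer: e^(4x²)/2 + C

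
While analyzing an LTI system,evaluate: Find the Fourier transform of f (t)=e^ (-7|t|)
Using the standard pair: F{e^(-a|t|)}=2a/(a^2 + omega^2)
With a=7: F(omega)=14/(49 + omega^2)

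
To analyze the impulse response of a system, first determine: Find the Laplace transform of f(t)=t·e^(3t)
L{t·e^(at)} = 1/(s-a)²
L{t·e^(3t)} = 1/(s-3)²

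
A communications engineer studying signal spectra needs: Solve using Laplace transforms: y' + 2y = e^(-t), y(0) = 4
Take L: sY - 4+2Y=1/(s+1)
Y(s+2)=1/(s+1)+4
Y=1/((s+1)(s+2))+4/(s+2)
Partial fractions: 1/((s+1)(s+2))=1/(s+1)-1/(s+2)
So Y=1/(s+1)+3/(s+2)
Inverse Laplace transform (L^(-1){1/(s+1)}=e^(-t), L^(-1){1/(s+2)}=e^(-2t)):

Answer: y(t)=1·e^(-t)+3·e^(-2t)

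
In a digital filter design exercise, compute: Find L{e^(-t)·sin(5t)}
First shifting: L{e^(at)f(t)} = F(s-a)
L{sin(5t)} = 5/(s² + 25)
Shift: 5/((s + 1)² + 25)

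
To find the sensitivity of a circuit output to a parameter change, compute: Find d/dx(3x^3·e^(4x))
Product rule: (fg)'=f'g + fg'
f=3x^3, f'=9x^2
g=e^(4x), g'=4·e^(4x)

Answer: 9x^2·e^(4x) + 12x^3·e^(4x)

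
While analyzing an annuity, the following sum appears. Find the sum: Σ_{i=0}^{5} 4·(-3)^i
Geometric series: S=a(1 - r^n)/(1 - r)
a=4, r=-3, n=6
S=4(1 - 729)/4=-728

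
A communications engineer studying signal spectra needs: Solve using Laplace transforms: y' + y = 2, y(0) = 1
Take L of both sides: sY(s) - 1 + Y(s)=2/s
Y(s)(s + 1)=2/s + 1
Y(s)=2/(s(s + 1)) + 1/(s + 1)
Partial fractions: 2/(s(s + 1))=2/s - 2/(s + 1)
So Y(s)=2/s - 1/(s + 1)
Inverse transform (L^(-1){1/s}=1, L^(-1){1/(s + 1)}=e^(-t)):

Answer: y(t)=2 - e^(-t)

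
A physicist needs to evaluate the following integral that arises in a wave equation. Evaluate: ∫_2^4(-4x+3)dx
Step 1: Find antiderivative F(x) = -2x^2 + 3x
Step 2: F(4) - F(2) = -20 - (-2) = -18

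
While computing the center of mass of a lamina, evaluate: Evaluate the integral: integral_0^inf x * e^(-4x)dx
This is a Gamma integral. Substitute u = 4x (du = 4 dx):
integral_0^inf x*e^(-4x) dx = (1/4^2) integral_0^inf u^1*e^(-u) du
= Gamma(2)/4^2 = 1!/4^2 = 1/16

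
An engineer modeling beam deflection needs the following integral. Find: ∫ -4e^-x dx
Since d/dx[e^-x] = - e^-x, we get 4e^-x+C

Answer: 4e^-x+C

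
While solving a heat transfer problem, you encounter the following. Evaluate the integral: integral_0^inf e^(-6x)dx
integral_0^inf e^(-6x) dx=[-1/6*e^(-6x)]_0^inf
=0 - (-1/6)=1/6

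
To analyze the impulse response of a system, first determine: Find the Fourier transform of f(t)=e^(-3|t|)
Using the standard pair: F{e^(-a|t|)} = 2a/(a^2+omega^2)
With a = 3: F(omega) = 6/(9+omega^2)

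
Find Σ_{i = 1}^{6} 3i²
= 3·n(n + 1)(2n + 1)/6 = 3·6·7·13/6 = 273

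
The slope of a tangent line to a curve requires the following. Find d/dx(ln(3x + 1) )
Chain rule: d/dx[ln(u)] = u'/u where u = 3x+1
u' = 3

Answer: (3)/(3x+1)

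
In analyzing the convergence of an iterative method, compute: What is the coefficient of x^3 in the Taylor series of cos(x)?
cos(x) has only even powers. Coefficient of x^3 = 0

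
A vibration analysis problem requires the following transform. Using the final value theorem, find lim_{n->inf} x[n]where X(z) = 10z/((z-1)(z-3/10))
Final value theorem: lim x[n]=lim_{z->1} (z-1)*X(z)
(z-1)*X(z)=10z/(z-3/10)
As z->1: 10/(1-3/10)=10/(7/10)=100/7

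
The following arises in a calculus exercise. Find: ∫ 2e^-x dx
Since d/dx[e^-x] = - e^-x, we get -2e^-x+C

Answer: -2e^-x+C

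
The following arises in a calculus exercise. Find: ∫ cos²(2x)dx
Using identity cos²(u) = (1+cos(2u))/2:
∫ (1+cos(4x))/2 dx = x/2+sin(4x)/8+C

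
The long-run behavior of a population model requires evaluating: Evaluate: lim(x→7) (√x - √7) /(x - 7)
Multiply by conjugate (√x+√7)/(√x+√7):
=(x - 7)/((x - 7)(√x+√7))=1/(√x+√7)
As x → 7: 1/(2√7)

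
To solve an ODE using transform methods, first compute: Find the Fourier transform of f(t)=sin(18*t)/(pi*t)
sin(W*t)/(pi*t) = (W/pi)*sinc(W*t/pi) is the impulse response of the ideal low-pass filter with cutoff W (here W = 18).
Its Fourier transform is a rectangular function:
F(omega) = 1 for |omega| < 18, 0 otherwise

Answer: rect(omega/36) [i.e., 1 for |omega| < 18, 0 otherwise]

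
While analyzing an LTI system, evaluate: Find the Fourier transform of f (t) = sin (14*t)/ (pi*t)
sin(W * t)/(pi * t) = (W/pi) * sinc(W * t/pi) is the impulse response of the ideal low-pass filter with cutoff W (here W = 14).
Its Fourier transform is a rectangular function:
F(omega) = 1 for |omega| < 14, 0 otherwise

Answer: rect(omega/28) [i.e., 1 for |omega| < 14, 0 otherwise]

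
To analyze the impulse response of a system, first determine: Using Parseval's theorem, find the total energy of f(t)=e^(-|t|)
Parseval's theorem: E=integral |f(t)|^2 dt=(1/2pi) integral |F(omega)|^2 domega
E=integral_{-inf}^{inf} e^(-2|t|) dt=2 * integral_0^inf e^(-2t) dt=2/(2 * 1)=1/1

Answer: 1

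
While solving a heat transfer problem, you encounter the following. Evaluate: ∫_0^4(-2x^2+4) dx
Step 1: Find antiderivative F(x)=(-2/3)x^3+4x
Step 2: F(4) - F(0)=-80/3 - (0)=-80/3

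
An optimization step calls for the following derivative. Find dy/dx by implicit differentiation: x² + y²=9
Differentiate both sides: 2x+2y·(dy/dx)=0
Solve: dy/dx=-2x/(2y)=-x/y

Answer: dy/dx=-x/y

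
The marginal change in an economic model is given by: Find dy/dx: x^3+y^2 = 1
Differentiate: 3x^2+2y·(dy/dx) = 0
dy/dx = -3x^2/(2y)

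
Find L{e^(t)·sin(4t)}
First shifting: L{e^(at)f(t)}=F(s-a)
L{sin(4t)}=4/(s² + 16)
Shift: 4/((s-1)² + 16)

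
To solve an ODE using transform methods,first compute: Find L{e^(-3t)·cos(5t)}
First shifting: L{e^(at)f(t)} = F(s-a)
L{cos(5t)} = s/(s² + 25)
Shift: (s + 3)/((s + 3)² + 25)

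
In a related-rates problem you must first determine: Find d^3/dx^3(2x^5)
Apply power rule 3 times:
d^1: 10x^4
d^2: 40x^3
d^3: 120x^2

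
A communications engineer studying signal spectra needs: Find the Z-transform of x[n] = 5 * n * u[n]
Z{n * u[n]}=z/(z-1)^2
By linearity: Z{5 * n * u[n]}=5z/(z-1)^2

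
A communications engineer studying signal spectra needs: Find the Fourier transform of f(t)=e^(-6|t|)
Using the standard pair: F{e^(-a|t|)} = 2a/(a^2 + omega^2)
With a = 6: F(omega) = 12/(36 + omega^2)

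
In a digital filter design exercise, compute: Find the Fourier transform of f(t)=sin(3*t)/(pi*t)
sin(W * t)/(pi * t)=(W/pi) * sinc(W * t/pi) is the impulse response of the ideal low-pass filter with cutoff W (here W=3).
Its Fourier transform is a rectangular function:
F(omega)=1 for |omega| < 3, 0 otherwise

Answer: rect(omega/6) [i.e., 1 for |omega| < 3, 0 otherwise]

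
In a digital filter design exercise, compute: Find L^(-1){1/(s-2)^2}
L^(-1){1/(s-a)^n}=t^(n-1)·e^(at)/(n-1)!
Here a=2, n=2: t^1·e^(2t)/1

Answer: t·e^(2t)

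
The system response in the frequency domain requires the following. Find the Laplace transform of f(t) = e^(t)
L{e^(at)}=1/(s-a)
L{e^(t)}=1/(s-1)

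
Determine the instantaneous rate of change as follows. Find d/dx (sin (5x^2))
Chain rule: d/dx[sin(u)]=cos(u)·u' where u=5x^2
u'=10x

Answer: 10x·cos(5x^2)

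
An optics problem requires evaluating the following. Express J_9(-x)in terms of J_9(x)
For integer n: J_n(-x)=(-1)^n J_n(x)
With n=9: J_9(-x)=(-1)^9 J_9(x)=-J_9(x)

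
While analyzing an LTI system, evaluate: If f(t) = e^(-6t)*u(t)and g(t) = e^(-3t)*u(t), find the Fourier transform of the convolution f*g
By the convolution theorem: F{f * g} = F(omega) * G(omega)
F(omega) = 1/(6 + j * omega), G(omega) = 1/(3 + j * omega)
F{f * g} = 1/((6 + j * omega)(3 + j * omega))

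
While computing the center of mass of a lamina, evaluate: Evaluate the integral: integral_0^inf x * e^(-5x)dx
This is a Gamma integral. Substitute u = 5x (du = 5 dx):
integral_0^inf x * e^(-5x) dx = (1/5^2) integral_0^inf u^1 * e^(-u) du
= Gamma(2)/5^2 = 1!/5^2 = 1/25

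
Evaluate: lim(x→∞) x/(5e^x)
Apply L'Hôpital 1 times (∞/∞ each time):
Eventually get 1!/(5e^x) → 0

Answer: 0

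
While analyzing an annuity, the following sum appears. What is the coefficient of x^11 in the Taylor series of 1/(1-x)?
1/(1-x)=Σ x^n for |x|<1
All coefficients are 1

Answer: 1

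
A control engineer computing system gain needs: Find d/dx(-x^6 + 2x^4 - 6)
Power rule: d/dx(ax^n) = n·a·x^(n-1)
Term by term: -6·x^5+8·x^3

Answer: -6x^5+8x^3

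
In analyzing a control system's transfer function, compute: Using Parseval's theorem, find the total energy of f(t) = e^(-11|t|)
Parseval's theorem: E=integral |f(t)|^2 dt=(1/2pi) integral |F(omega)|^2 domega
E=integral_{-inf}^{inf} e^(-22|t|) dt=2*integral_0^inf e^(-22t) dt=2/(2*11)=1/11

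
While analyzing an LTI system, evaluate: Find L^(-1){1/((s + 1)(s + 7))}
Partial fractions: 1/((s+1)(s+7)) = A/(s+1)+B/(s+7)
Cover-up: A = 1/(s+7)|_{s = -1} = 1/6; B = 1/(s+1)|_{s = -7} = -1/6
L^(-1) = (1/6)e^(-t) - (1/6)e^(-7t)

Answer: (1/6)(e^(-t) - e^(-7t))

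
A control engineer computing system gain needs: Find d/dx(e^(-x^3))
Chain rule: d/dx[e^u] = e^u · u' where u = -x^3
u' = -3x^2

Answer: -3x^2·e^(-x^3)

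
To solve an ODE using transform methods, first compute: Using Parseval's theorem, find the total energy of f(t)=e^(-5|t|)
Parseval's theorem: E=integral |f(t)|^2 dt=(1/2pi) integral |F(omega)|^2 domega
E=integral_{-inf}^{inf} e^(-10|t|) dt=2*integral_0^inf e^(-10t) dt=2/(2*5)=1/5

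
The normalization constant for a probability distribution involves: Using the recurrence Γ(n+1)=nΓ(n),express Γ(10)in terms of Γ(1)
Γ(10) = 9Γ(9) = 9·8Γ(8) = ... = 9!·Γ(1) = 362880·Γ(1)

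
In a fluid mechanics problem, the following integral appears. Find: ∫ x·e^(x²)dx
Let u = x², du = 2x dx
∫ (1/2)e^u du = e^u/2 + C

Answer: e^(x²)/2 + C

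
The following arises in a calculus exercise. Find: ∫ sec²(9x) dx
Since d/dx[tan(9x)] = 9sec²(9x), integral = tan(9x)/9+C

Answer: (1/9)tan(9x)+C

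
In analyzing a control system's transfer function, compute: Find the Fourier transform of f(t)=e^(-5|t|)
Using the standard pair: F{e^(-a|t|)} = 2a/(a^2+omega^2)
With a = 5: F(omega) = 10/(25+omega^2)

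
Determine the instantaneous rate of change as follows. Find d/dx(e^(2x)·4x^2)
Product rule: (fg)'=f'g + fg'
f=e^(2x), f'=2·e^(2x)
g=4x^2, g'=8x

Answer: 8·e^(2x)·x^2 + 8·e^(2x)·x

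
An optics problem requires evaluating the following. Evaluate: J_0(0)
J_0(0) = 1 (Bessel function of first kind at origin)

Answer: 1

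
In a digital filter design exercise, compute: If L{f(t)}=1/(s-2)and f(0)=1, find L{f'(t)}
L{f'(t)}=s·F(s) - f(0)=s/(s-2) - 1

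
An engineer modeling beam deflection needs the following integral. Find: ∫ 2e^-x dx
Since d/dx[e^-x]=- e^-x, we get -2e^-x + C

Answer: -2e^-x + C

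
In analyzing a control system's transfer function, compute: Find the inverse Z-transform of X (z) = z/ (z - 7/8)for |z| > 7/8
Standard pair: z/(z-a) <-> a^n * u[n] for causal signals
With a = 7/8: x[n] = (7/8)^n * u[n]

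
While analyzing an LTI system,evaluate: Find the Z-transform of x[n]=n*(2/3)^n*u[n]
Using the property Z{n * a^n * u[n]}=az/(z-a)^2
With a=2/3: X(z)=(2/3)z/(z - 2/3)^2, |z| > 2/3

Answer: (2/3)z/(z - 2/3)^2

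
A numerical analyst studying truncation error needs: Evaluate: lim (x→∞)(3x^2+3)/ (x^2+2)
Divide numerator and denominator by x^2:
lim (3 + 3/x^2)/(1 + 2/x^2) = 3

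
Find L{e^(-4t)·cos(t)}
First shifting: L{e^(at)f(t)}=F(s-a)
L{cos(t)}=s/(s² + 1)
Shift: (s + 4)/((s + 4)² + 1)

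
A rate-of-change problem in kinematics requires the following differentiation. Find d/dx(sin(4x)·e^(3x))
Product rule: (fg)' = f'g+fg'
f = sin(4x), f' = 4·cos(4x)
g = e^(3x), g' = 3·e^(3x)

Answer: 4·cos(4x)·e^(3x)+3·sin(4x)·e^(3x)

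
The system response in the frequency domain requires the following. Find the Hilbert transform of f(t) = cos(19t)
The Hilbert transform shifts each frequency component by -pi/2.
H{cos(wt)}=sin(wt)
With w=19: H{cos(19t)}=sin(19t)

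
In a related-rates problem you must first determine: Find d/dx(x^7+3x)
Power rule: d/dx(ax^n)=n·a·x^(n-1)
Term by term: 7·x^6+3

Answer: 7x^6+3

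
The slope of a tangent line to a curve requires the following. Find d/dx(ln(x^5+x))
Chain rule: d/dx[ln(u)]=u'/u where u=x^5 + x
u'=5x^4 + 1

Answer: (5x^4 + 1)/(x^5 + x)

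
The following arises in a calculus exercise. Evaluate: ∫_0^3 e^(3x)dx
Antiderivative: (1/3)e^(3x)
Evaluate: (1/3)(e^9 - 1)

Answer: (e^9 - 1)/3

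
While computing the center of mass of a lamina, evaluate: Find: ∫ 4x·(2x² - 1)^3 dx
Let u=2x² - 1, du=4x dx
∫ u^3 du=u^4/4+C

Answer: (2x² - 1)^4/4+C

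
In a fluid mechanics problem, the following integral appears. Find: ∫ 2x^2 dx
Using power rule: ∫ 2x^2 dx = 2/3 x^3 + C = (2/3)x^3 + C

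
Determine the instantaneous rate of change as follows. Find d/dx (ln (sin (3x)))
Chain rule: d/dx[ln(u)]=u'/u where u=sin(3x)
u'=3cos(3x)

Answer: (3cos(3x))/(sin(3x))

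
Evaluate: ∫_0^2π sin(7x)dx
Antiderivative: -cos(7x)/7
Evaluate at bounds: [-cos(7·2π)/7] - [-cos(7·0)/7]
=(-(1)+(1))/7=0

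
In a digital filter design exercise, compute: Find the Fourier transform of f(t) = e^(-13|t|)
Using the standard pair: F{e^(-a|t|)} = 2a/(a^2 + omega^2)
With a = 13: F(omega) = 26/(169 + omega^2)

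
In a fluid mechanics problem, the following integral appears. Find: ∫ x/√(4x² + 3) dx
Let u=4x² + 3, du=8x dx
∫ (1/8)·u^(-1/2) du=√u/4 + C

Answer: √(4x² + 3)/4 + C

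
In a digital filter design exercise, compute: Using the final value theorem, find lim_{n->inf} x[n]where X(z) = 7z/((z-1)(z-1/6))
Final value theorem: lim x[n] = lim_{z->1} (z-1) * X(z)
(z-1) * X(z) = 7z/(z-1/6)
As z->1: 7/(1-1/6) = 7/(5/6) = 42/5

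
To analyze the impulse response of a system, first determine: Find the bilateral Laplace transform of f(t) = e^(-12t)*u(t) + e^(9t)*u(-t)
For e^(-12t) * u(t): L = 1/(s + 12), Re(s) > -12
For e^(9t) * u(-t): L = -1/(s-9), Re(s) < 9
Combined: F(s) = 1/(s + 12) - 1/(s-9), -12 < Re(s) < 9

Answer: 1/(s + 12) - 1/(s-9), ROC: -12 < Re(s) < 9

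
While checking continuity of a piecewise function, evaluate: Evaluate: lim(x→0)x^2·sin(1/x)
Squeeze theorem: -|x^2| ≤ x^2·sin(1/x) ≤ |x^2|
Since x^2 → 0 as x → 0, by squeeze theorem the limit is 0

Answer: 0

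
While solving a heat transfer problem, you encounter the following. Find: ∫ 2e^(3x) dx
Since d/dx[e^(3x)]=3e^(3x), we get 2/3 e^(3x)+C

Answer: (2/3)e^(3x)+C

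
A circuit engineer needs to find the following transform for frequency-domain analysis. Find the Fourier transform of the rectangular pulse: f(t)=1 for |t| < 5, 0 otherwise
F(omega)=integral from -5 to 5 of e^(-j*omega*t) dt
=2*sin(5*omega)/omega=10*sinc(5*omega/pi)

Answer: 2*sin(5*omega)/omega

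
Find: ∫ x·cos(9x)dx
By parts: u=x, dv=cos(9x) dx
du=dx, v=sin(9x)/9
=x·sin(9x)/9+cos(9x)/9²+C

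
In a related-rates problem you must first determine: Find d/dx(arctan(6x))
d/dx[arctan(u)]=u'/(1 + u²), u=6x, u'=6

Answer: 6/(1 + 36x²)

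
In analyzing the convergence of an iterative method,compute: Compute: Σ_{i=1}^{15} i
Using formula: Σ i^1=n(n + 1)/2=15·16/2=120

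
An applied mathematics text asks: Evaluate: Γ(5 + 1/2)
Γ(n+1/2) = (2n)!√π/(4^n·n!)
= 3628800√π/(1024·120) = (945/32)·√π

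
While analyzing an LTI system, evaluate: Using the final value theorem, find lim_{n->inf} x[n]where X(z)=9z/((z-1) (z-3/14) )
Final value theorem: lim x[n] = lim_{z->1} (z-1)*X(z)
(z-1)*X(z) = 9z/(z-3/14)
As z->1: 9/(1 - 3/14) = 9/(11/14) = 126/11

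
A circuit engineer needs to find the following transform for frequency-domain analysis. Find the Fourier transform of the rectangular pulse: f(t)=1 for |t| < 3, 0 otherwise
F(omega) = integral from -3 to 3 of e^(-j*omega*t) dt
= 2*sin(3*omega)/omega = 6*sinc(3*omega/pi)

Answer: 2*sin(3*omega)/omega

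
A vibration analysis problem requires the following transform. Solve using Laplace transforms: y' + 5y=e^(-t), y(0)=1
Take L: sY - 1+5Y = 1/(s+1)
Y(s+5) = 1/(s+1)+1
Y = 1/((s+1)(s+5))+1/(s+5)
Partial fractions: 1/((s+1)(s+5)) = (1/4)/(s+1) - (1/4)/(s+5)
So Y = (1/4)/(s+1)+(3/4)/(s+5)
Inverse Laplace transform (L^(-1){1/(s+1)} = e^(-t), L^(-1){1/(s+5)} = e^(-5t)):

Answer: y(t) = (1/4)·e^(-t)+(3/4)·e^(-5t)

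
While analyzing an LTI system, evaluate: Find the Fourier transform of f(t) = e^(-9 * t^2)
The Fourier transform of a Gaussian e^(-a*t^2) is sqrt(pi/a)*e^(-omega^2/(4a)).
With a=9: F(omega)=sqrt(pi)/3*e^(-omega^2/36)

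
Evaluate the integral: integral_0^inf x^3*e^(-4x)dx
This is a Gamma integral. Substitute u=4x (du=4 dx):
integral_0^inf x^3 * e^(-4x) dx=(1/4^4) integral_0^inf u^3 * e^(-u) du
=Gamma(4)/4^4=3!/4^4=6/256

Answer: 3/128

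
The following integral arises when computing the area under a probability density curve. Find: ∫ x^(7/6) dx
Power rule: ∫ x^(7/6) dx = x^(13/6)/(13/6) + C

Answer: (6/13)·x^(13/6) + C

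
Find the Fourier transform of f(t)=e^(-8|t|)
Using the standard pair: F{e^(-a|t|)} = 2a/(a^2 + omega^2)
With a = 8: F(omega) = 16/(64 + omega^2)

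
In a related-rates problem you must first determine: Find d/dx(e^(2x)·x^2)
Product rule: (fg)'=f'g+fg'
f=e^(2x), f'=2·e^(2x)
g=x^2, g'=2x

Answer: 2·e^(2x)·x^2+2·e^(2x)·x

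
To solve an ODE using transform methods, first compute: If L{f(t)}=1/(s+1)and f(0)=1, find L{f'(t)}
L{f'(t)} = s·F(s) - f(0) = s/(s+1)-1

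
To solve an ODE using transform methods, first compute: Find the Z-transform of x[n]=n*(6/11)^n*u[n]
Using the property Z{n*a^n*u[n]} = az/(z-a)^2
With a = 6/11: X(z) = (6/11)z/(z - 6/11)^2, |z| > 6/11

Answer: (6/11)z/(z - 6/11)^2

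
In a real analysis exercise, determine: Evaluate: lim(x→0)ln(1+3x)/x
L'Hôpital (0/0): lim 3/(1+3x) / 1=3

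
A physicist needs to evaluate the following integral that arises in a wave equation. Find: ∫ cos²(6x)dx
Using identity cos²(u)=(1 + cos(2u))/2:
∫ (1 + cos(12x))/2 dx=x/2 + sin(12x)/24 + C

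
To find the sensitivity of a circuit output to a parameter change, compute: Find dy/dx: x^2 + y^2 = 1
Differentiate: 2x + 2y·(dy/dx) = 0
dy/dx = -2x/(2y)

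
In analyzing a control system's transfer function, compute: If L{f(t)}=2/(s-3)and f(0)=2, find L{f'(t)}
L{f'(t)}=s·F(s) - f(0)=2s/(s-3)-2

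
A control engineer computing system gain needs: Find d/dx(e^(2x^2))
Chain rule: d/dx[e^u]=e^u · u' where u=2x^2
u'=4x

Answer: 4x·e^(2x^2)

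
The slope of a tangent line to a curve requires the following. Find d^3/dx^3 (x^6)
Apply power rule 3 times:
d^1: 6x^5
d^2: 30x^4
d^3: 120x^3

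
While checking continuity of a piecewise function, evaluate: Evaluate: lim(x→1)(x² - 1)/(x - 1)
Factor: (x² - 1)=(x-1)(x + 1)
Cancel (x-1): lim(x→1) (x + 1)=2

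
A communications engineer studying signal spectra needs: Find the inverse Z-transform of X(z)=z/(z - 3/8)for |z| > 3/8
Standard pair: z/(z-a) <-> a^n*u[n] for causal signals
With a=3/8: x[n]=(3/8)^n*u[n]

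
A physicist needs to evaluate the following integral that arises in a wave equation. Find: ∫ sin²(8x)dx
Using identity sin²(u)=(1 - cos(2u))/2:
∫ (1 - cos(16x))/2 dx=x/2 - sin(16x)/32 + C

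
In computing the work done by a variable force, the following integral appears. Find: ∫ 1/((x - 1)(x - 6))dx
Partial fractions: 1/((x-1)(x-6))=A/(x-1)+B/(x-6)
A=-1/5, B=1/5
∫ [-1/5· 1/(x-1)+1/5· 1/(x-6)] dx
=(1/5)[ln|x-6| - ln|x-1|]+C

Answer: (1/5)·ln|(x-6)/(x-1)|+C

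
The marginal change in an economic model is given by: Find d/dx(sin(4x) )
Chain rule: d/dx[sin(u)] = cos(u)·u' where u = 4x
u' = 4

Answer: 4·cos(4x)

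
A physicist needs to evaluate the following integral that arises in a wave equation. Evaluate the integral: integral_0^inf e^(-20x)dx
integral_0^inf e^(-20x) dx=[-1/20*e^(-20x)]_0^inf
=0 - (-1/20)=1/20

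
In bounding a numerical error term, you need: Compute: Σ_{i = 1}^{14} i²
Using formula: Σ i^2 = n(n+1)(2n+1)/6 = 14·15·29/6 = 1015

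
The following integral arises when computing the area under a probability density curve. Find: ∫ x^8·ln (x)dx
By parts: u=ln(x), dv=x^8 dx
du=1/x dx, v=x^9/9
=x^9·ln(x)/9 - ∫ x^8/9 dx
=x^9·ln(x)/9 - x^9/81 + C

Answer: x^9(ln(x)/9 - 1/81) + C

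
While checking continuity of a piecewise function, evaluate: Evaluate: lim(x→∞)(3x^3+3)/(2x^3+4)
Divide numerator and denominator by x^3:
lim (3 + 3/x^3)/(2 + 4/x^3)=3/2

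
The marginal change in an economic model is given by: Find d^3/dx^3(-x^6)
Apply power rule 3 times:
d^1: -6x^5
d^2: -30x^4
d^3: -120x^3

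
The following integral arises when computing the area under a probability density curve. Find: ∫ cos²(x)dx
Using identity cos²(u) = (1 + cos(2u))/2:
∫ (1 + cos(2x))/2 dx = x/2 + sin(2x)/4 + C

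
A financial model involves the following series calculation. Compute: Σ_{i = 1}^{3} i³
Using formula: Σ i^3=[n(n+1)/2]²=[3·4/2]²=36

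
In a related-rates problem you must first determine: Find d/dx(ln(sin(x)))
Chain rule: d/dx[ln(u)] = u'/u where u = sin(x)
u' = cos(x)

Answer: (cos(x))/(sin(x))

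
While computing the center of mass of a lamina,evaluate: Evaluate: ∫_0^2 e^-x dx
Antiderivative: -e^-x
Evaluate: -(e^-2 - 1)

Answer: (e^-2 - 1)/(-1)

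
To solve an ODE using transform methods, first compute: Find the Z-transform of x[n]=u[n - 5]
Using the time-shift property: Z{u[n-5]}=z^(-5)*z/(z-1)
=z^(-4)/(z-1)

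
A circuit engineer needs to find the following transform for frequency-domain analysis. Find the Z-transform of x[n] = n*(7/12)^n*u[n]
Using the property Z{n * a^n * u[n]}=az/(z-a)^2
With a=7/12: X(z)=(7/12)z/(z - 7/12)^2, |z| > 7/12

Answer: (7/12)z/(z - 7/12)^2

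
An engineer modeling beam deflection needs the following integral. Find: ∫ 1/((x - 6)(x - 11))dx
Partial fractions: 1/((x-6)(x-11))=A/(x-6) + B/(x-11)
A=-1/5, B=1/5
∫ [-1/5· 1/(x-6) + 1/5· 1/(x-11)] dx
=(1/5)[ln|x-11| - ln|x-6|] + C

Answer: (1/5)·ln|(x-11)/(x-6)| + C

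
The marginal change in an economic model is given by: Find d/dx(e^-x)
Chain rule: d/dx[e^u] = e^u · u' where u = -x
u' = -1

Answer: -1·e^-x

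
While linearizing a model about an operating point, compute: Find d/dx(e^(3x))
Chain rule: d/dx[e^u] = e^u · u' where u = 3x
u' = 3

Answer: 3·e^(3x)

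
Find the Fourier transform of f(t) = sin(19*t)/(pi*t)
sin(W*t)/(pi*t) = (W/pi)*sinc(W*t/pi) is the impulse response of the ideal low-pass filter with cutoff W (here W = 19).
Its Fourier transform is a rectangular function:
F(omega) = 1 for |omega| < 19, 0 otherwise

Answer: rect(omega/38) [i.e., 1 for |omega| < 19, 0 otherwise]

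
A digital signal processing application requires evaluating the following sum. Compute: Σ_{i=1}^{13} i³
Using formula: Σ i^3=[n(n+1)/2]²=[13·14/2]²=8281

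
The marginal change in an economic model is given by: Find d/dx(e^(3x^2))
Chain rule: d/dx[e^u] = e^u · u' where u = 3x^2
u' = 6x

Answer: 6x·e^(3x^2)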